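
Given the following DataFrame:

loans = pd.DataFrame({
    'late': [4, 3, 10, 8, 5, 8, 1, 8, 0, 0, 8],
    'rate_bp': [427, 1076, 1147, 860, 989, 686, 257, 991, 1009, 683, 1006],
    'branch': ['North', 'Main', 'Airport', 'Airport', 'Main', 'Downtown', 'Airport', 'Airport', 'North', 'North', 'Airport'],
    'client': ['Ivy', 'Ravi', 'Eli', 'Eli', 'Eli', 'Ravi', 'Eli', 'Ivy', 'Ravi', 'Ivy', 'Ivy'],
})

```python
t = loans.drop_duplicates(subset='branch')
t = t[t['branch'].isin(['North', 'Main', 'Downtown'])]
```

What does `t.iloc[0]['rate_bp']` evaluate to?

drop duplicate branch (keep=first):
   late  rate_bp    branch client
0     4      427     North    Ivy
1     3     1076      Main   Ravi
2    10     1147   Airport    Eli
5     8      686  Downtown   Ravi
filter rows where branch in ['North', 'Main', 'Downtown']:
   late  rate_bp    branch client
0     4      427     North    Ivy
1     3     1076      Main   Ravi
5     8      686  Downtown   Ravi
Taking the value at position 0, column 'rate_bp' gives 427.

427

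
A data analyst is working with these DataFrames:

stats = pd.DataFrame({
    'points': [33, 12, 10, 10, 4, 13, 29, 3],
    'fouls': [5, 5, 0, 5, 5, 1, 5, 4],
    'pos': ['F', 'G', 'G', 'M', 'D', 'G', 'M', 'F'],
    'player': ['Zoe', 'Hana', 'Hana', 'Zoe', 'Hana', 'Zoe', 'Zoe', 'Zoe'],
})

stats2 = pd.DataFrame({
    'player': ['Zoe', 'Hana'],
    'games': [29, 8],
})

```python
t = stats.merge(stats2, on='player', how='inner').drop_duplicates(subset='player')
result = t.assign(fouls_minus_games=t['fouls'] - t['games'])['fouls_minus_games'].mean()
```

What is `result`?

-13.5

merge on 'player' (how='inner') → 8 rows:
   points  fouls pos player  games
0      33      5   F    Zoe     29
1      12      5   G   Hana      8
2      10      0   G   Hana      8
3      10      5   M    Zoe     29
4       4      5   D   Hana      8
5      13      1   G    Zoe     29
6      29      5   M    Zoe     29
7       3      4   F    Zoe     29
drop duplicate player (keep=first):
   points  fouls pos player  games
0      33      5   F    Zoe     29
1      12      5   G   Hana      8
add column fouls_minus_games = t['fouls'] - t['games']:
   points  fouls pos player  games  fouls_minus_games
0      33      5   F    Zoe     29                -24
1      12      5   G   Hana      8                 -3
Hence -13.5.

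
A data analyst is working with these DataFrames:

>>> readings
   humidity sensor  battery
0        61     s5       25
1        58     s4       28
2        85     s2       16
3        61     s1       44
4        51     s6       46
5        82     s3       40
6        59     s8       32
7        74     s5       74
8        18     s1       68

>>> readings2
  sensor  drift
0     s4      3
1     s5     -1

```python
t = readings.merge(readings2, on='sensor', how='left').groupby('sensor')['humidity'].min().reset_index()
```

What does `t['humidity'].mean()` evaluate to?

59.1428571429

merge on 'sensor' (how='left') → 9 rows:
   humidity sensor  battery  drift
0        61     s5       25   -1.0
1        58     s4       28    3.0
2        85     s2       16    NaN
3        61     s1       44    NaN
4        51     s6       46    NaN
5        82     s3       40    NaN
6        59     s8       32    NaN
7        74     s5       74   -1.0
8        18     s1       68    NaN
group by sensor, min of humidity:
sensor
s1    18
s2    85
s3    82
s4    58
s5    61
s6    51
s8    59
Name: humidity, dtype: int64
reset_index():
  sensor  humidity
0     s1        18
1     s2        85
2     s3        82
3     s4        58
4     s5        61
5     s6        51
6     s8        59
Then the mean of column 'humidity': 59.1428571429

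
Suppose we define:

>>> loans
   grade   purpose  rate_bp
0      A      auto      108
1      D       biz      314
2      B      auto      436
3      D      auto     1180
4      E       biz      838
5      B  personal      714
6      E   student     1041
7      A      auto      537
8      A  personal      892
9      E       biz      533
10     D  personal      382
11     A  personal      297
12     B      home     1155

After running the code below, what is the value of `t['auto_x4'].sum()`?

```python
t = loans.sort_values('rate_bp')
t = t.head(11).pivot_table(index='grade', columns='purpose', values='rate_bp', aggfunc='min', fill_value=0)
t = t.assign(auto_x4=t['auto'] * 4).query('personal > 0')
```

2176

sort by rate_bp:
   grade   purpose  rate_bp
0      A      auto      108
11     A  personal      297
1      D       biz      314
10     D  personal      382
2      B      auto      436
9      E       biz      533
7      A      auto      537
5      B  personal      714
4      E       biz      838
8      A  personal      892
6      E   student     1041
12     B      home     1155
3      D      auto     1180
take first 11 rows:
   grade   purpose  rate_bp
0      A      auto      108
11     A  personal      297
1      D       biz      314
10     D  personal      382
2      B      auto      436
9      E       biz      533
7      A      auto      537
5      B  personal      714
4      E       biz      838
8      A  personal      892
6      E   student     1041
pivot: rows=grade, cols=purpose, min(rate_bp):
purpose  auto  biz  personal  student
grade                                
A         108    0       297        0
B         436    0       714        0
D           0  314       382        0
E           0  533         0     1041
add column auto_x4 = t['auto'] * 4:
purpose  auto  biz  personal  student  auto_x4
grade                                         
A         108    0       297        0      432
B         436    0       714        0     1744
D           0  314       382        0        0
E           0  533         0     1041        0
filter rows where personal > 0:
purpose  auto  biz  personal  student  auto_x4
grade                                         
A         108    0       297        0      432
B         436    0       714        0     1744
D           0  314       382        0        0
sum of column 'auto_x4' → 2176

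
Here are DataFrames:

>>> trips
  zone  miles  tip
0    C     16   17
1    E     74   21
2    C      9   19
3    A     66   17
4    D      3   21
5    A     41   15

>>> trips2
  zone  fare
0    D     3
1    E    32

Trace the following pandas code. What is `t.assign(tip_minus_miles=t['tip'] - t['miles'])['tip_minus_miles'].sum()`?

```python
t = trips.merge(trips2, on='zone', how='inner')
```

merge on 'zone' (how='inner') → 2 rows:
  zone  miles  tip  fare
0    E     74   21    32
1    D      3   21     3
add column tip_minus_miles = t['tip'] - t['miles']:
  zone  miles  tip  fare  tip_minus_miles
0    E     74   21    32              -53
1    D      3   21     3               18

-35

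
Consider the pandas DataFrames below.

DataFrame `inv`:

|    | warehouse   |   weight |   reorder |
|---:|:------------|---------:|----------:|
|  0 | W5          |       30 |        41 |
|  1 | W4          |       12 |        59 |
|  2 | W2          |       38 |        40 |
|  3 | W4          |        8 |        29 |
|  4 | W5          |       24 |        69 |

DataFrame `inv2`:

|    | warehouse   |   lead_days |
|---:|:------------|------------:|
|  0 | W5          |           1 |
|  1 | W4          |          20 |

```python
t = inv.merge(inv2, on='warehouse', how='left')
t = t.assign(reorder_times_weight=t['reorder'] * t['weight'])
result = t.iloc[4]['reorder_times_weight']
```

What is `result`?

1656

merge on 'warehouse' (how='left') → 5 rows:
  warehouse  weight  reorder  lead_days
0        W5      30       41        1.0
1        W4      12       59       20.0
2        W2      38       40        NaN
3        W4       8       29       20.0
4        W5      24       69        1.0
add column reorder_times_weight = t['reorder'] * t['weight']:
  warehouse  weight  reorder  lead_days  reorder_times_weight
0        W5      30       41        1.0                  1230
1        W4      12       59       20.0                   708
2        W2      38       40        NaN                  1520
3        W4       8       29       20.0                   232
4        W5      24       69        1.0                  1656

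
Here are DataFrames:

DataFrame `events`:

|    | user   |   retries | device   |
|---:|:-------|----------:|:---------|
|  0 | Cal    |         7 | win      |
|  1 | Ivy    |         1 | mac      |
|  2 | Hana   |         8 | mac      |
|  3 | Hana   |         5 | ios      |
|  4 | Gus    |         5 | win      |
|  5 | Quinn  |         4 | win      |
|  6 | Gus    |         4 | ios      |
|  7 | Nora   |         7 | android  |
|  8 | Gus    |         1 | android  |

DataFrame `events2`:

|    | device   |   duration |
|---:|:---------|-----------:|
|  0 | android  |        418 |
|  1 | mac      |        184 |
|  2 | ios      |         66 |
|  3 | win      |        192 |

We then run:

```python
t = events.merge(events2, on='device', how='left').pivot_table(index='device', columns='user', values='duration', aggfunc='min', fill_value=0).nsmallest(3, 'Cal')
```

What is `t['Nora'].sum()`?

merge on 'device' (how='left') → 9 rows:
    user  retries   device  duration
0    Cal        7      win       192
1    Ivy        1      mac       184
2   Hana        8      mac       184
3   Hana        5      ios        66
4    Gus        5      win       192
5  Quinn        4      win       192
6    Gus        4      ios        66
7   Nora        7  android       418
8    Gus        1  android       418
pivot: rows=device, cols=user, min(duration):
user     Cal  Gus  Hana  Ivy  Nora  Quinn
device                                   
android    0  418     0    0   418      0
ios        0   66    66    0     0      0
mac        0    0   184  184     0      0
win      192  192     0    0     0    192
take 3 rows with smallest Cal:
user     Cal  Gus  Hana  Ivy  Nora  Quinn
device                                   
android    0  418     0    0   418      0
ios        0   66    66    0     0      0
mac        0    0   184  184     0      0

418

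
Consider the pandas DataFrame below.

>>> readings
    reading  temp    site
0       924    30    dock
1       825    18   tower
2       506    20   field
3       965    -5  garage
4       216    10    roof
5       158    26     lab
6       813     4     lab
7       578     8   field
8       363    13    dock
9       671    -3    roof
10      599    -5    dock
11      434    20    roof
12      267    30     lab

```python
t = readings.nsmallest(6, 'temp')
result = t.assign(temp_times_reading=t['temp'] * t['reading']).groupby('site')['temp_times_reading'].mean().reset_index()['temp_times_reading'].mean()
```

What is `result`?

take 6 rows with smallest temp:
    reading  temp    site
3       965    -5  garage
10      599    -5    dock
9       671    -3    roof
6       813     4     lab
7       578     8   field
4       216    10    roof
add column temp_times_reading = t['temp'] * t['reading']:
    reading  temp    site  temp_times_reading
3       965    -5  garage               -4825
10      599    -5    dock               -2995
9       671    -3    roof               -2013
6       813     4     lab                3252
7       578     8   field                4624
4       216    10    roof                2160
group by site, mean of temp_times_reading:
site
dock     -2995.0
field     4624.0
garage   -4825.0
lab       3252.0
roof        73.5
Name: temp_times_reading, dtype: float64
reset_index():
     site  temp_times_reading
0    dock             -2995.0
1   field              4624.0
2  garage             -4825.0
3     lab              3252.0
4    roof                73.5
Finally, mean of column 'temp_times_reading' = 25.9.

25.9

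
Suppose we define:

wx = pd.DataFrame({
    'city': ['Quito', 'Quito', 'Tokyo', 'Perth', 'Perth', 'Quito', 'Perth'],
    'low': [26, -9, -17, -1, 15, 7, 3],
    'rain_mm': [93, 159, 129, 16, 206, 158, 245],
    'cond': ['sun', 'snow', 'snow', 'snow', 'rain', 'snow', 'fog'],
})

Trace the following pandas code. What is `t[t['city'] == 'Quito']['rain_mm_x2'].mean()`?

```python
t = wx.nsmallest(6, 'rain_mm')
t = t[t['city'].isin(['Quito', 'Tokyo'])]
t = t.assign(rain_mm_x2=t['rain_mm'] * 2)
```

273.333333333

take 6 rows with smallest rain_mm:
    city  low  rain_mm  cond
3  Perth   -1       16  snow
0  Quito   26       93   sun
2  Tokyo  -17      129  snow
5  Quito    7      158  snow
1  Quito   -9      159  snow
4  Perth   15      206  rain
filter rows where city in ['Quito', 'Tokyo']:
    city  low  rain_mm  cond
0  Quito   26       93   sun
2  Tokyo  -17      129  snow
5  Quito    7      158  snow
1  Quito   -9      159  snow
add column rain_mm_x2 = t['rain_mm'] * 2:
    city  low  rain_mm  cond  rain_mm_x2
0  Quito   26       93   sun         186
2  Tokyo  -17      129  snow         258
5  Quito    7      158  snow         316
1  Quito   -9      159  snow         318
filter rows where city == 'Quito':
    city  low  rain_mm  cond  rain_mm_x2
0  Quito   26       93   sun         186
5  Quito    7      158  snow         316
1  Quito   -9      159  snow         318
mean of column 'rain_mm_x2' → 273.333333333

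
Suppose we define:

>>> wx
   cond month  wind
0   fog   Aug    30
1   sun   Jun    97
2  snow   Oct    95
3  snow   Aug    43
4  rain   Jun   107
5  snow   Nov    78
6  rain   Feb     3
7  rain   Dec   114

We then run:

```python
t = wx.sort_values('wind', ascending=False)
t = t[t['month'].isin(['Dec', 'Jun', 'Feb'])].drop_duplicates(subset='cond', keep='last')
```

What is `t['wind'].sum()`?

100

sort by wind descending:
   cond month  wind
7  rain   Dec   114
4  rain   Jun   107
1   sun   Jun    97
2  snow   Oct    95
5  snow   Nov    78
3  snow   Aug    43
0   fog   Aug    30
6  rain   Feb     3
filter rows where month in ['Dec', 'Jun', 'Feb']:
   cond month  wind
7  rain   Dec   114
4  rain   Jun   107
1   sun   Jun    97
6  rain   Feb     3
drop duplicate cond (keep=last):
   cond month  wind
1   sun   Jun    97
6  rain   Feb     3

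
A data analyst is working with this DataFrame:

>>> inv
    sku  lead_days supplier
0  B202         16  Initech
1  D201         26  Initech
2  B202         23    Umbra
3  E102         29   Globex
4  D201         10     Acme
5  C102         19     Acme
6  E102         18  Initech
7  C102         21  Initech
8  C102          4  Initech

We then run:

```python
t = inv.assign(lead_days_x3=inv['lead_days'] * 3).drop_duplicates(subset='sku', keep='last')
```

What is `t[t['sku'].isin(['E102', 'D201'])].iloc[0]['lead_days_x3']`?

add column lead_days_x3 = inv['lead_days'] * 3:
    sku  lead_days supplier  lead_days_x3
0  B202         16  Initech            48
1  D201         26  Initech            78
2  B202         23    Umbra            69
3  E102         29   Globex            87
4  D201         10     Acme            30
5  C102         19     Acme            57
6  E102         18  Initech            54
7  C102         21  Initech            63
8  C102          4  Initech            12
drop duplicate sku (keep=last):
    sku  lead_days supplier  lead_days_x3
2  B202         23    Umbra            69
4  D201         10     Acme            30
6  E102         18  Initech            54
8  C102          4  Initech            12
filter rows where sku in ['E102', 'D201']:
    sku  lead_days supplier  lead_days_x3
4  D201         10     Acme            30
6  E102         18  Initech            54

30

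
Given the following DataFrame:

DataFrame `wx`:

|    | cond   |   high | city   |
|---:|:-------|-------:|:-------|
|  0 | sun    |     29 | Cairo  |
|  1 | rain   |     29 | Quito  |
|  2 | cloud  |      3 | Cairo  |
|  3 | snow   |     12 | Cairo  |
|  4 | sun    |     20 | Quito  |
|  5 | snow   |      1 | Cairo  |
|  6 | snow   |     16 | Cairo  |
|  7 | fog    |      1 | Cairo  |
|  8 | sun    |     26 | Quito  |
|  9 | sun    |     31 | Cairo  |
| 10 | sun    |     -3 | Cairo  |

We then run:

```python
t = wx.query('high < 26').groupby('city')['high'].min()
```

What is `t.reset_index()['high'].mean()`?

filter rows where high < 26:
     cond  high   city
2   cloud     3  Cairo
3    snow    12  Cairo
4     sun    20  Quito
5    snow     1  Cairo
6    snow    16  Cairo
7     fog     1  Cairo
10    sun    -3  Cairo
group by city, min of high:
city
Cairo    -3
Quito    20
Name: high, dtype: int64
reset_index():
    city  high
0  Cairo    -3
1  Quito    20
Reading off the mean of column 'high', we get 8.5.

8.5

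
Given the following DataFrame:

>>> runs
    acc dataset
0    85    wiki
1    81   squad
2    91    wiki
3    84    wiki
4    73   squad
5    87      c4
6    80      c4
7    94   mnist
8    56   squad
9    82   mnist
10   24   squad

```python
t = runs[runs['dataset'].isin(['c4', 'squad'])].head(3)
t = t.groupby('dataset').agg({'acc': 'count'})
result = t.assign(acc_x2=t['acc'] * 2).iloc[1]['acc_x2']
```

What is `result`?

4

filter rows where dataset in ['c4', 'squad']:
    acc dataset
1    81   squad
4    73   squad
5    87      c4
6    80      c4
8    56   squad
10   24   squad
take first 3 rows:
   acc dataset
1   81   squad
4   73   squad
5   87      c4
group by dataset, count of acc:
         acc
dataset     
c4         1
squad      2
add column acc_x2 = t['acc'] * 2:
         acc  acc_x2
dataset             
c4         1       2
squad      2       4
value at position 1, column 'acc_x2' → 4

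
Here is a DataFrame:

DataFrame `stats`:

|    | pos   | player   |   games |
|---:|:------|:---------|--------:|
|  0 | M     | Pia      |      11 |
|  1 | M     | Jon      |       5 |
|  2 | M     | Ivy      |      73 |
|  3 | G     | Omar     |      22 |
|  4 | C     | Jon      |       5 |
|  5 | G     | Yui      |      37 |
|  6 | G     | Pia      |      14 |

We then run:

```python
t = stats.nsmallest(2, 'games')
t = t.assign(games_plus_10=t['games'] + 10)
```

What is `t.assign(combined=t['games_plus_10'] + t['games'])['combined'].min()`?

take 2 rows with smallest games:
  pos player  games
1   M    Jon      5
4   C    Jon      5
add column games_plus_10 = t['games'] + 10:
  pos player  games  games_plus_10
1   M    Jon      5             15
4   C    Jon      5             15
add column combined = t['games_plus_10'] + t['games']:
  pos player  games  games_plus_10  combined
1   M    Jon      5             15        20
4   C    Jon      5             15        20

20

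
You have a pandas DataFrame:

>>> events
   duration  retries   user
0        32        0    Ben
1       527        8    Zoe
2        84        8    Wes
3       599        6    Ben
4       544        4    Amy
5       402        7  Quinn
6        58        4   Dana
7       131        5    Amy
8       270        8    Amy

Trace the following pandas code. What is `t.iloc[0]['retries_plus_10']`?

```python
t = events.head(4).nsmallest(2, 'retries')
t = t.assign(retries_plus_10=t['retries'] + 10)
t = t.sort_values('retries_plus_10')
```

10

take first 4 rows:
   duration  retries user
0        32        0  Ben
1       527        8  Zoe
2        84        8  Wes
3       599        6  Ben
take 2 rows with smallest retries:
   duration  retries user
0        32        0  Ben
3       599        6  Ben
add column retries_plus_10 = t['retries'] + 10:
   duration  retries user  retries_plus_10
0        32        0  Ben               10
3       599        6  Ben               16
sort by retries_plus_10:
   duration  retries user  retries_plus_10
0        32        0  Ben               10
3       599        6  Ben               16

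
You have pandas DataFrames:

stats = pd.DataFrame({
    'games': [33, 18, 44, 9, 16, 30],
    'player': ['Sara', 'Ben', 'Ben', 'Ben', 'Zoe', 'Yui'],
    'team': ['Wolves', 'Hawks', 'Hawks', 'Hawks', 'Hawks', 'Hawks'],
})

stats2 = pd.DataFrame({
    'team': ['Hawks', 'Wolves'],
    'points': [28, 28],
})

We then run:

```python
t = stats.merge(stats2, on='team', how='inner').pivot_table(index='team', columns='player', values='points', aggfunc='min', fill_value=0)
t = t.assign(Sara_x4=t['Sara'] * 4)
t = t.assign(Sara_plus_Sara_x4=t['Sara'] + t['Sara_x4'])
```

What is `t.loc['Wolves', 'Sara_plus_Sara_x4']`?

merge on 'team' (how='inner') → 6 rows:
   games player    team  points
0     33   Sara  Wolves      28
1     18    Ben   Hawks      28
2     44    Ben   Hawks      28
3      9    Ben   Hawks      28
4     16    Zoe   Hawks      28
5     30    Yui   Hawks      28
pivot: rows=team, cols=player, min(points):
player  Ben  Sara  Yui  Zoe
team                       
Hawks    28     0   28   28
Wolves    0    28    0    0
add column Sara_x4 = t['Sara'] * 4:
player  Ben  Sara  Yui  Zoe  Sara_x4
team                                
Hawks    28     0   28   28        0
Wolves    0    28    0    0      112
add column Sara_plus_Sara_x4 = t['Sara'] + t['Sara_x4']:
player  Ben  Sara  Yui  Zoe  Sara_x4  Sara_plus_Sara_x4
team                                                   
Hawks    28     0   28   28        0                  0
Wolves    0    28    0    0      112                140
Hence 140.

140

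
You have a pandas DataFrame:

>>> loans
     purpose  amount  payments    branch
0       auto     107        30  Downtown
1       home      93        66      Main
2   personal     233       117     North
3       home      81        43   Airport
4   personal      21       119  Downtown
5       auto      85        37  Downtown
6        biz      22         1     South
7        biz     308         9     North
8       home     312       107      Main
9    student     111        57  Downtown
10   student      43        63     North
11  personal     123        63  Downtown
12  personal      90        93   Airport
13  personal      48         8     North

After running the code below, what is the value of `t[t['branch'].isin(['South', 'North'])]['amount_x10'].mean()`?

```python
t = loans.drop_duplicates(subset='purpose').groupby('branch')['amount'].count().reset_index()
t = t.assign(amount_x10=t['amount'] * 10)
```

10.0

drop duplicate purpose (keep=first):
    purpose  amount  payments    branch
0      auto     107        30  Downtown
1      home      93        66      Main
2  personal     233       117     North
6       biz      22         1     South
9   student     111        57  Downtown
group by branch, count of amount:
branch
Downtown    2
Main        1
North       1
South       1
Name: amount, dtype: int64
reset_index():
     branch  amount
0  Downtown       2
1      Main       1
2     North       1
3     South       1
add column amount_x10 = t['amount'] * 10:
     branch  amount  amount_x10
0  Downtown       2          20
1      Main       1          10
2     North       1          10
3     South       1          10
filter rows where branch in ['South', 'North']:
  branch  amount  amount_x10
2  North       1          10
3  South       1          10
So mean() = 10.0.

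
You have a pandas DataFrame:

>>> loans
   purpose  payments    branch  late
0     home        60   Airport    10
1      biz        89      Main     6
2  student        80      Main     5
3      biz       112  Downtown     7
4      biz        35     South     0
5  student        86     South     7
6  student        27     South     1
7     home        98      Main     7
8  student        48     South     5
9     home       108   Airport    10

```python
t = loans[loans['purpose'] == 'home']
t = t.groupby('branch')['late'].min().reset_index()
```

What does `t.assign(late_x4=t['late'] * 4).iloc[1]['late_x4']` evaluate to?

28

filter rows where purpose == 'home':
  purpose  payments   branch  late
0    home        60  Airport    10
7    home        98     Main     7
9    home       108  Airport    10
group by branch, min of late:
branch
Airport    10
Main        7
Name: late, dtype: int64
reset_index():
    branch  late
0  Airport    10
1     Main     7
add column late_x4 = t['late'] * 4:
    branch  late  late_x4
0  Airport    10       40
1     Main     7       28
Then the value at position 1, column 'late_x4': 28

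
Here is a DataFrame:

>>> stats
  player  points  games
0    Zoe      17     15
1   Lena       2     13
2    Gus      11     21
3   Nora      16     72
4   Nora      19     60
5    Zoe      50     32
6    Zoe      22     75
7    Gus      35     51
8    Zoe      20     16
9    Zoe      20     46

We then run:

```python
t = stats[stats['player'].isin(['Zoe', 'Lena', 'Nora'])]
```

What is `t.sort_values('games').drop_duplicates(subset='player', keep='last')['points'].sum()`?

40

filter rows where player in ['Zoe', 'Lena', 'Nora']:
  player  points  games
0    Zoe      17     15
1   Lena       2     13
3   Nora      16     72
4   Nora      19     60
5    Zoe      50     32
6    Zoe      22     75
8    Zoe      20     16
9    Zoe      20     46
sort by games:
  player  points  games
1   Lena       2     13
0    Zoe      17     15
8    Zoe      20     16
5    Zoe      50     32
9    Zoe      20     46
4   Nora      19     60
3   Nora      16     72
6    Zoe      22     75
drop duplicate player (keep=last):
  player  points  games
1   Lena       2     13
3   Nora      16     72
6    Zoe      22     75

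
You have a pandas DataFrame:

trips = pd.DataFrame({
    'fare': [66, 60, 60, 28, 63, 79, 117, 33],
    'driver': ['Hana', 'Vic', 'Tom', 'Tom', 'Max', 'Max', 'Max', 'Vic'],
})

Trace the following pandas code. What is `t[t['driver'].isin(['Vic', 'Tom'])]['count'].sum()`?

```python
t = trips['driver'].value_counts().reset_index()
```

value_counts of driver:
driver
Max     3
Vic     2
Tom     2
Hana    1
Name: count, dtype: int64
reset_index():
  driver  count
0    Max      3
1    Vic      2
2    Tom      2
3   Hana      1
filter rows where driver in ['Vic', 'Tom']:
  driver  count
1    Vic      2
2    Tom      2
Reading off the sum of column 'count', we get 4.

4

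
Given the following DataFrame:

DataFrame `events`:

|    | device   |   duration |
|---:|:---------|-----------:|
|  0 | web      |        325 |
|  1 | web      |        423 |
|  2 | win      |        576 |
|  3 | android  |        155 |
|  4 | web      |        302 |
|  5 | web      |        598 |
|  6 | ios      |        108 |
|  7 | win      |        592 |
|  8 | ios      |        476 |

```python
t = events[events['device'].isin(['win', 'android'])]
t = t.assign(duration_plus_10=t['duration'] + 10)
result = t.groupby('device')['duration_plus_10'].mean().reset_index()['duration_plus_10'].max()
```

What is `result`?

filter rows where device in ['win', 'android']:
    device  duration
2      win       576
3  android       155
7      win       592
add column duration_plus_10 = t['duration'] + 10:
    device  duration  duration_plus_10
2      win       576               586
3  android       155               165
7      win       592               602
group by device, mean of duration_plus_10:
device
android    165.0
win        594.0
Name: duration_plus_10, dtype: float64
reset_index():
    device  duration_plus_10
0  android             165.0
1      win             594.0

594.0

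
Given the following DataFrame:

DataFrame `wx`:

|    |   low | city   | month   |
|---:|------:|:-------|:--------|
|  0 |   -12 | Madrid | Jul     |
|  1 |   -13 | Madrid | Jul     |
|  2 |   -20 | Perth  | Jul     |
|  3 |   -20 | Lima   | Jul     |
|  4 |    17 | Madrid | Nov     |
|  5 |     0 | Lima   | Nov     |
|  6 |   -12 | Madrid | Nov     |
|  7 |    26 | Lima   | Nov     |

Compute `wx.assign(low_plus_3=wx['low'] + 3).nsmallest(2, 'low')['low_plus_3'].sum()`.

-34

add column low_plus_3 = wx['low'] + 3:
   low    city month  low_plus_3
0  -12  Madrid   Jul          -9
1  -13  Madrid   Jul         -10
2  -20   Perth   Jul         -17
3  -20    Lima   Jul         -17
4   17  Madrid   Nov          20
5    0    Lima   Nov           3
6  -12  Madrid   Nov          -9
7   26    Lima   Nov          29
take 2 rows with smallest low:
   low   city month  low_plus_3
2  -20  Perth   Jul         -17
3  -20   Lima   Jul         -17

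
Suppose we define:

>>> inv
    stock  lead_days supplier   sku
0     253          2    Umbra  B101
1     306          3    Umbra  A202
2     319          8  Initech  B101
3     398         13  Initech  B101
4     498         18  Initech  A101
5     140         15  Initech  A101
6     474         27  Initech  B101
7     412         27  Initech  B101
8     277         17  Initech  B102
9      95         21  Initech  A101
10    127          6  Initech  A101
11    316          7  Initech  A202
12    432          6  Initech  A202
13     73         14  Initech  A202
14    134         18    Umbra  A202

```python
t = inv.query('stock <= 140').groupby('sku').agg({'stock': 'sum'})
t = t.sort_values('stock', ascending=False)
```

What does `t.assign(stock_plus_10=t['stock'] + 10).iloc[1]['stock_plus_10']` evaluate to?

217

filter rows where stock <= 140:
    stock  lead_days supplier   sku
5     140         15  Initech  A101
9      95         21  Initech  A101
10    127          6  Initech  A101
13     73         14  Initech  A202
14    134         18    Umbra  A202
group by sku, sum of stock:
      stock
sku        
A101    362
A202    207
sort by stock descending:
      stock
sku        
A101    362
A202    207
add column stock_plus_10 = t['stock'] + 10:
      stock  stock_plus_10
sku                       
A101    362            372
A202    207            217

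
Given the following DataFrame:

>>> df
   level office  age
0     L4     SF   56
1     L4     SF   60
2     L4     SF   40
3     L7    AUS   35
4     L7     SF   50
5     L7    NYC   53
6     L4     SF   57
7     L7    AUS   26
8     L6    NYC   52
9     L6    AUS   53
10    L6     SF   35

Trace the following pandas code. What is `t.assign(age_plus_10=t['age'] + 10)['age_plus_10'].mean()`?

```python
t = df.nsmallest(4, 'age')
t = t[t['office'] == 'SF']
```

take 4 rows with smallest age:
   level office  age
7     L7    AUS   26
3     L7    AUS   35
10    L6     SF   35
2     L4     SF   40
filter rows where office == 'SF':
   level office  age
10    L6     SF   35
2     L4     SF   40
add column age_plus_10 = t['age'] + 10:
   level office  age  age_plus_10
10    L6     SF   35           45
2     L4     SF   40           50
Hence 47.5.

47.5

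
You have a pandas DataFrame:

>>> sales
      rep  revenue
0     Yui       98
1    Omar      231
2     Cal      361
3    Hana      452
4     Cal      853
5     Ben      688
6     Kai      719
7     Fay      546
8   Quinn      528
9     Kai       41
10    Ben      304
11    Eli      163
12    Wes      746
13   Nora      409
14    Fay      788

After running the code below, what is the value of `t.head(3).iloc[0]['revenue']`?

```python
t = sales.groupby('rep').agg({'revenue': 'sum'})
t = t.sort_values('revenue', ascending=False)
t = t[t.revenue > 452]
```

1334

group by rep, sum of revenue:
       revenue
rep           
Ben        992
Cal       1214
Eli        163
Fay       1334
Hana       452
Kai        760
Nora       409
Omar       231
Quinn      528
Wes        746
Yui         98
sort by revenue descending:
       revenue
rep           
Fay       1334
Cal       1214
Ben        992
Kai        760
Wes        746
Quinn      528
Hana       452
Nora       409
Omar       231
Eli        163
Yui         98
filter rows where revenue > 452:
       revenue
rep           
Fay       1334
Cal       1214
Ben        992
Kai        760
Wes        746
Quinn      528
take first 3 rows:
     revenue
rep         
Fay     1334
Cal     1214
Ben      992
Taking the value at position 0, column 'revenue' gives 1334.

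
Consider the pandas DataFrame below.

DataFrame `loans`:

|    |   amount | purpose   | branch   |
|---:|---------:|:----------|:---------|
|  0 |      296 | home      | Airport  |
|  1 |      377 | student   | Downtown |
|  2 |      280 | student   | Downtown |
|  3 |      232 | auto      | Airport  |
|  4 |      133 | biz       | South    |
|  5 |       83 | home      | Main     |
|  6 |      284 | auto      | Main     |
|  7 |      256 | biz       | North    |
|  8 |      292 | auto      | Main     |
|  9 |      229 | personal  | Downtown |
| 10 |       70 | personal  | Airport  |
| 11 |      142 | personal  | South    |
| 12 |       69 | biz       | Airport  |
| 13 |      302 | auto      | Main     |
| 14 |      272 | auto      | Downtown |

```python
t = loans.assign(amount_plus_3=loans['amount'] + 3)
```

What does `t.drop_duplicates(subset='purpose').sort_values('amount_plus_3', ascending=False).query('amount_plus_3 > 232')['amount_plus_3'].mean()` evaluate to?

304.666666667

add column amount_plus_3 = loans['amount'] + 3:
    amount   purpose    branch  amount_plus_3
0      296      home   Airport            299
1      377   student  Downtown            380
2      280   student  Downtown            283
3      232      auto   Airport            235
4      133       biz     South            136
5       83      home      Main             86
6      284      auto      Main            287
7      256       biz     North            259
8      292      auto      Main            295
9      229  personal  Downtown            232
10      70  personal   Airport             73
11     142  personal     South            145
12      69       biz   Airport             72
13     302      auto      Main            305
14     272      auto  Downtown            275
drop duplicate purpose (keep=first):
   amount   purpose    branch  amount_plus_3
0     296      home   Airport            299
1     377   student  Downtown            380
3     232      auto   Airport            235
4     133       biz     South            136
9     229  personal  Downtown            232
sort by amount_plus_3 descending:
   amount   purpose    branch  amount_plus_3
1     377   student  Downtown            380
0     296      home   Airport            299
3     232      auto   Airport            235
9     229  personal  Downtown            232
4     133       biz     South            136
filter rows where amount_plus_3 > 232:
   amount  purpose    branch  amount_plus_3
1     377  student  Downtown            380
0     296     home   Airport            299
3     232     auto   Airport            235
The mean of column 'amount_plus_3' is 304.666666667.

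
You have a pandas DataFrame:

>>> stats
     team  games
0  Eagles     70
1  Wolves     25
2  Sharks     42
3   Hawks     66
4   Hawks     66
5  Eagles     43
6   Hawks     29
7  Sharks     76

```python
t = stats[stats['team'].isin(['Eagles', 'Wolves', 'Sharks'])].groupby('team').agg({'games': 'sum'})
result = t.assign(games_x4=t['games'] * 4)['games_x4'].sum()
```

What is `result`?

1024

filter rows where team in ['Eagles', 'Wolves', 'Sharks']:
     team  games
0  Eagles     70
1  Wolves     25
2  Sharks     42
5  Eagles     43
7  Sharks     76
group by team, sum of games:
        games
team         
Eagles    113
Sharks    118
Wolves     25
add column games_x4 = t['games'] * 4:
        games  games_x4
team                   
Eagles    113       452
Sharks    118       472
Wolves     25       100
Finally, sum of column 'games_x4' = 1024.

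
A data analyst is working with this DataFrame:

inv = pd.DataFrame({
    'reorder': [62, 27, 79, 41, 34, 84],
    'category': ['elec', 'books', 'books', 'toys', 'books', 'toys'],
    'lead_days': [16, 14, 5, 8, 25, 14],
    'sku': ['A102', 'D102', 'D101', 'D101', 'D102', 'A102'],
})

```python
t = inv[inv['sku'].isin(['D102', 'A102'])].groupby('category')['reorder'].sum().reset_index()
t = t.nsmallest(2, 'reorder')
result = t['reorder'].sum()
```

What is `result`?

filter rows where sku in ['D102', 'A102']:
   reorder category  lead_days   sku
0       62     elec         16  A102
1       27    books         14  D102
4       34    books         25  D102
5       84     toys         14  A102
group by category, sum of reorder:
category
books    61
elec     62
toys     84
Name: reorder, dtype: int64
reset_index():
  category  reorder
0    books       61
1     elec       62
2     toys       84
take 2 rows with smallest reorder:
  category  reorder
0    books       61
1     elec       62
Then the sum of column 'reorder': 123

123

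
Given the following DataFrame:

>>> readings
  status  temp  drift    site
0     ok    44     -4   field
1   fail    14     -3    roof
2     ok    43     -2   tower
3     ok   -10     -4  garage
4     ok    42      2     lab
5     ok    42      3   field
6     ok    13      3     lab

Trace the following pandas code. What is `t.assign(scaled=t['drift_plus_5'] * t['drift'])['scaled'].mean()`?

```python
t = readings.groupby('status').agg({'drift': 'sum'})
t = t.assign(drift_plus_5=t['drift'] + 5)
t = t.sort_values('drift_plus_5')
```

group by status, sum of drift:
        drift
status       
fail       -3
ok         -2
add column drift_plus_5 = t['drift'] + 5:
        drift  drift_plus_5
status                     
fail       -3             2
ok         -2             3
sort by drift_plus_5:
        drift  drift_plus_5
status                     
fail       -3             2
ok         -2             3
add column scaled = t['drift_plus_5'] * t['drift']:
        drift  drift_plus_5  scaled
status                             
fail       -3             2      -6
ok         -2             3      -6
So mean() = -6.0.

-6.0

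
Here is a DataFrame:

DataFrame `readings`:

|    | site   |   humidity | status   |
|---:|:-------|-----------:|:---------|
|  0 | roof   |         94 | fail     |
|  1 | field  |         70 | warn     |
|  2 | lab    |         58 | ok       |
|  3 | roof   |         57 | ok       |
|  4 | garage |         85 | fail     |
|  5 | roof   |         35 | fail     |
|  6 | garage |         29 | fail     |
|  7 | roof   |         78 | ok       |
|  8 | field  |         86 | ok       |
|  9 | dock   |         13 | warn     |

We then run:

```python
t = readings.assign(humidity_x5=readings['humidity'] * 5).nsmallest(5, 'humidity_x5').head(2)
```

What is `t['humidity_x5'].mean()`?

add column humidity_x5 = readings['humidity'] * 5:
     site  humidity status  humidity_x5
0    roof        94   fail          470
1   field        70   warn          350
2     lab        58     ok          290
3    roof        57     ok          285
4  garage        85   fail          425
5    roof        35   fail          175
6  garage        29   fail          145
7    roof        78     ok          390
8   field        86     ok          430
9    dock        13   warn           65
take 5 rows with smallest humidity_x5:
     site  humidity status  humidity_x5
9    dock        13   warn           65
6  garage        29   fail          145
5    roof        35   fail          175
3    roof        57     ok          285
2     lab        58     ok          290
take first 2 rows:
     site  humidity status  humidity_x5
9    dock        13   warn           65
6  garage        29   fail          145
Finally, mean of column 'humidity_x5' = 105.0.

105.0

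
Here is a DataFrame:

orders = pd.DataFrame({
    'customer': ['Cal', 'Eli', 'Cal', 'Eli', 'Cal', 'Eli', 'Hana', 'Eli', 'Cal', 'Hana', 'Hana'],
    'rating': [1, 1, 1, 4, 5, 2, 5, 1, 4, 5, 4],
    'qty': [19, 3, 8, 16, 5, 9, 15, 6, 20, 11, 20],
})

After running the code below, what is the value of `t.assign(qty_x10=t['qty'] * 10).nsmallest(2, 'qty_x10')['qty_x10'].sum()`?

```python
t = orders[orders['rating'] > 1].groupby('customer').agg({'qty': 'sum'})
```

500

filter rows where rating > 1:
   customer  rating  qty
3       Eli       4   16
4       Cal       5    5
5       Eli       2    9
6      Hana       5   15
8       Cal       4   20
9      Hana       5   11
10     Hana       4   20
group by customer, sum of qty:
          qty
customer     
Cal        25
Eli        25
Hana       46
add column qty_x10 = t['qty'] * 10:
          qty  qty_x10
customer              
Cal        25      250
Eli        25      250
Hana       46      460
take 2 rows with smallest qty_x10:
          qty  qty_x10
customer              
Cal        25      250
Eli        25      250
So sum() = 500.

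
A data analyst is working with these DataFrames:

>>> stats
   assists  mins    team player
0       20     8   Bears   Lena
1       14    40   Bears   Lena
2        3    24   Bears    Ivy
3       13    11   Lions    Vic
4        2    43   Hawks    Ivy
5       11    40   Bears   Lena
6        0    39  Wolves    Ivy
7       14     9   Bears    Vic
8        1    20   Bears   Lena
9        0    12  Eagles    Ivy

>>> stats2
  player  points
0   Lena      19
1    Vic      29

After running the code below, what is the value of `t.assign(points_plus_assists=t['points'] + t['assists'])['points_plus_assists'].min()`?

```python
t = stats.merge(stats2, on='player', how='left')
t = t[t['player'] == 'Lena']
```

merge on 'player' (how='left') → 10 rows:
   assists  mins    team player  points
0       20     8   Bears   Lena    19.0
1       14    40   Bears   Lena    19.0
2        3    24   Bears    Ivy     NaN
3       13    11   Lions    Vic    29.0
4        2    43   Hawks    Ivy     NaN
5       11    40   Bears   Lena    19.0
6        0    39  Wolves    Ivy     NaN
7       14     9   Bears    Vic    29.0
8        1    20   Bears   Lena    19.0
9        0    12  Eagles    Ivy     NaN
filter rows where player == 'Lena':
   assists  mins   team player  points
0       20     8  Bears   Lena    19.0
1       14    40  Bears   Lena    19.0
5       11    40  Bears   Lena    19.0
8        1    20  Bears   Lena    19.0
add column points_plus_assists = t['points'] + t['assists']:
   assists  mins   team player  points  points_plus_assists
0       20     8  Bears   Lena    19.0                 39.0
1       14    40  Bears   Lena    19.0                 33.0
5       11    40  Bears   Lena    19.0                 30.0
8        1    20  Bears   Lena    19.0                 20.0
Then the min of column 'points_plus_assists': 20.0

20.0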